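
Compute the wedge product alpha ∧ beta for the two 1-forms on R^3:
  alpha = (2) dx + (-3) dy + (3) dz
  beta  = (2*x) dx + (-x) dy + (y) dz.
alpha ∧ beta = (4*x) dx ∧ dy + (-6*x + 2*y) dx ∧ dz + (3*x - 3*y) dy ∧ dz

Distribute the wedge, using dx_i ∧ dx_j = -dx_j ∧ dx_i and dx_i ∧ dx_i = 0. For each pair (i, j) with i < j, the coefficient of dx_i ∧ dx_j in alpha ∧ beta is (alpha_i * beta_j - alpha_j * beta_i). Collecting: alpha ∧ beta = (4*x) dx ∧ dy + (-6*x + 2*y) dx ∧ dz + (3*x - 3*y) dy ∧ dz.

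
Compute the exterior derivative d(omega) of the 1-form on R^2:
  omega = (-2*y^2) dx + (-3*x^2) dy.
d(omega) = (-6*x + 4*y) dx ∧ dy

For a 1-form omega = sum_i f_i dx_i, the exterior derivative is
  d(omega) = sum_{i < j} (∂f_j/∂x_i - ∂f_i/∂x_j) dx_i ∧ dx_j.
  coefficient of dx ∧ dy: ∂f_2/∂x - ∂f_1/∂y = ∂(-3*x^2)/∂x - ∂(-2*y^2)/∂y = -6*x + 4*y
Assembling: d(omega) = (-6*x + 4*y) dx ∧ dy.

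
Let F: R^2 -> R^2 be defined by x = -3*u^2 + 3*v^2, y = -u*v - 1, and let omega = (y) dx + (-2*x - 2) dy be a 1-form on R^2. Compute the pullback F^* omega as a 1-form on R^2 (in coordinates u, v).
F^* omega = (6*u + 6*v^3 + 2*v) du + (-6*u^3 + 2*u - 6*v) dv

Using F^*(f dg) = (f ∘ F) d(g ∘ F), substitute each coordinate x_i by F_i(u, v) in f_i, and replace dx_i by d F_i = (∂F_i/∂u) du + (∂F_i/∂v) dv.
  For the x component: f_1(F) = -u*v - 1; d F_1 = (-6*u) du + (6*v) dv
  For the y component: f_2(F) = 6*u^2 - 6*v^2 - 2; d F_2 = (-v) du + (-u) dv
Combining and collecting du, dv coefficients:
  coeff of du: 6*u + 6*v^3 + 2*v
  coeff of dv: -6*u^3 + 2*u - 6*v
F^* omega = (6*u + 6*v^3 + 2*v) du + (-6*u^3 + 2*u - 6*v) dv.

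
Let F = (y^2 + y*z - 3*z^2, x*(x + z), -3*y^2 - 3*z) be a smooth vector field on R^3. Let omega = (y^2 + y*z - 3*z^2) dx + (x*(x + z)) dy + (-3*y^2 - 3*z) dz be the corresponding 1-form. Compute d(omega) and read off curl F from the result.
d(omega) = (-x - 6*y) dy ∧ dz + (y - 6*z) dz ∧ dx + (2*x - 2*y) dx ∧ dy; curl F = (-x - 6*y, y - 6*z, 2*x - 2*y)

d omega = sum_{i<j} (∂f_j/∂x_i - ∂f_i/∂x_j) dx_i ∧ dx_j. Under the identification (dy ∧ dz, dz ∧ dx, dx ∧ dy) ↔ (e_x, e_y, e_z), the coefficients are exactly the components of curl F. Compute:
  ∂R/∂y - ∂Q/∂z = (-6*y) - (x) = -x - 6*y
  ∂P/∂z - ∂R/∂x = (y - 6*z) - (0) = y - 6*z
  ∂Q/∂x - ∂P/∂y = (2*x + z) - (2*y + z) = 2*x - 2*y.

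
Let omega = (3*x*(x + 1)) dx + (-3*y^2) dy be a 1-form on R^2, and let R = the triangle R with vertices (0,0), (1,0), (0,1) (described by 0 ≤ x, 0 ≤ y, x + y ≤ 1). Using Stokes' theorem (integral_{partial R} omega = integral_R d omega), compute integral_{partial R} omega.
integral_(partial R) omega = 0

Stokes: integral_partial_R omega = integral_R d omega with d omega = (∂Q/∂x - ∂P/∂y) dx ∧ dy.
  ∂Q/∂x = 0
  ∂P/∂y = 0
  integrand = ∂Q/∂x - ∂P/∂y = 0.
Integrating over R: integral_0^1 integral_0^{1-x} (0) dy dx = 0.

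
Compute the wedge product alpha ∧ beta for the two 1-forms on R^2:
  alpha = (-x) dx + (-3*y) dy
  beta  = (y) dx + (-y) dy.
alpha ∧ beta = (y*(x + 3*y)) dx ∧ dy

Distribute the wedge, using dx_i ∧ dx_j = -dx_j ∧ dx_i and dx_i ∧ dx_i = 0. For each pair (i, j) with i < j, the coefficient of dx_i ∧ dx_j in alpha ∧ beta is (alpha_i * beta_j - alpha_j * beta_i). Collecting: alpha ∧ beta = (y*(x + 3*y)) dx ∧ dy.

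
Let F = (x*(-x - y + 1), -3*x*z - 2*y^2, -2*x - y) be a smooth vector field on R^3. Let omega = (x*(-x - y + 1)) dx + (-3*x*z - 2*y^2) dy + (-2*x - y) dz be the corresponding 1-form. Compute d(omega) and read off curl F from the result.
d(omega) = (3*x - 1) dy ∧ dz + (2) dz ∧ dx + (x - 3*z) dx ∧ dy; curl F = (3*x - 1, 2, x - 3*z)

d omega = sum_{i<j} (∂f_j/∂x_i - ∂f_i/∂x_j) dx_i ∧ dx_j. Under the identification (dy ∧ dz, dz ∧ dx, dx ∧ dy) ↔ (e_x, e_y, e_z), the coefficients are exactly the components of curl F. Compute:
  ∂R/∂y - ∂Q/∂z = (-1) - (-3*x) = 3*x - 1
  ∂P/∂z - ∂R/∂x = (0) - (-2) = 2
  ∂Q/∂x - ∂P/∂y = (-3*z) - (-x) = x - 3*z.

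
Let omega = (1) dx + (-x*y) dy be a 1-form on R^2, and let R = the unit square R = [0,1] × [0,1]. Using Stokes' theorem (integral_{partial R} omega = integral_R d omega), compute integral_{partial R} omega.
integral_(partial R) omega = -1/2

Stokes: integral_partial_R omega = integral_R d omega with d omega = (∂Q/∂x - ∂P/∂y) dx ∧ dy.
  ∂Q/∂x = -y
  ∂P/∂y = 0
  integrand = ∂Q/∂x - ∂P/∂y = -y.
Integrating over R: integral_0^1 integral_0^1 (-y) dx dy = -1/2.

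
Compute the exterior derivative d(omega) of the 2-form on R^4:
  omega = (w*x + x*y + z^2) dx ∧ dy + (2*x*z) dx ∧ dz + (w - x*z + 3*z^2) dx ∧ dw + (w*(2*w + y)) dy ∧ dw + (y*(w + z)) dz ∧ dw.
d(omega) = (2*z) dx ∧ dy ∧ dz + (x) dx ∧ dy ∧ dw + (x - 6*z) dx ∧ dz ∧ dw + (w + z) dy ∧ dz ∧ dw

For a 2-form omega = sum_{i<j} g_{ij} dx_i ∧ dx_j, the exterior derivative is
  d(omega) = sum_{i<j} d(g_{ij}) ∧ dx_i ∧ dx_j = sum_{i<j, k} (∂g_{ij}/∂x_k) dx_k ∧ dx_i ∧ dx_j.
Expand each term, using dx_k ∧ dx_i ∧ dx_j = sgn(permutation) dx_{(a)} ∧ dx_{(b)} ∧ dx_{(c)} with (a < b < c) sorted:
  d(w*x + x*y + z^2) includes (∂/∂z)(w*x + x*y + z^2) dz = (2*z) dz, which multiplied by dx ∧ dy gives (2*z) dx ∧ dy ∧ dz
  d(w*x + x*y + z^2) includes (∂/∂w)(w*x + x*y + z^2) dw = (x) dw, which multiplied by dx ∧ dy gives (x) dx ∧ dy ∧ dw
  d(w - x*z + 3*z^2) includes (∂/∂z)(w - x*z + 3*z^2) dz = (-x + 6*z) dz, which multiplied by dx ∧ dw gives (x - 6*z) dx ∧ dz ∧ dw
  d(y*(w + z)) includes (∂/∂y)(y*(w + z)) dy = (w + z) dy, which multiplied by dz ∧ dw gives (w + z) dy ∧ dz ∧ dw
Collecting like 3-forms: d(omega) = (2*z) dx ∧ dy ∧ dz + (x) dx ∧ dy ∧ dw + (x - 6*z) dx ∧ dz ∧ dw + (w + z) dy ∧ dz ∧ dw.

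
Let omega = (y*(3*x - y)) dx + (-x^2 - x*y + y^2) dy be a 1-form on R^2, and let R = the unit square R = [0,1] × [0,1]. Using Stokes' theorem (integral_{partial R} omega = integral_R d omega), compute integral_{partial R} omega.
integral_(partial R) omega = -2

Stokes: integral_partial_R omega = integral_R d omega with d omega = (∂Q/∂x - ∂P/∂y) dx ∧ dy.
  ∂Q/∂x = -2*x - y
  ∂P/∂y = 3*x - 2*y
  integrand = ∂Q/∂x - ∂P/∂y = -5*x + y.
Integrating over R: integral_0^1 integral_0^1 (-5*x + y) dx dy = -2.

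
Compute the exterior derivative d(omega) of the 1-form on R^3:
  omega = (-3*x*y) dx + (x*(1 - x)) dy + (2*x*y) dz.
d(omega) = (x + 1) dx ∧ dy + (2*y) dx ∧ dz + (2*x) dy ∧ dz

For a 1-form omega = sum_i f_i dx_i, the exterior derivative is
  d(omega) = sum_{i < j} (∂f_j/∂x_i - ∂f_i/∂x_j) dx_i ∧ dx_j.
  coefficient of dx ∧ dy: ∂f_2/∂x - ∂f_1/∂y = ∂(x*(1 - x))/∂x - ∂(-3*x*y)/∂y = x + 1
  coefficient of dx ∧ dz: ∂f_3/∂x - ∂f_1/∂z = ∂(2*x*y)/∂x - ∂(-3*x*y)/∂z = 2*y
  coefficient of dy ∧ dz: ∂f_3/∂y - ∂f_2/∂z = ∂(2*x*y)/∂y - ∂(x*(1 - x))/∂z = 2*x
Assembling: d(omega) = (x + 1) dx ∧ dy + (2*y) dx ∧ dz + (2*x) dy ∧ dz.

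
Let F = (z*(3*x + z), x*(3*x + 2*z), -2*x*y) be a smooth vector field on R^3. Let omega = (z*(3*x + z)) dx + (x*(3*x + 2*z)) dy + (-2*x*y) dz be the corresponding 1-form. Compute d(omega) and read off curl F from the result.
d(omega) = (-4*x) dy ∧ dz + (3*x + 2*y + 2*z) dz ∧ dx + (6*x + 2*z) dx ∧ dy; curl F = (-4*x, 3*x + 2*y + 2*z, 6*x + 2*z)

d omega = sum_{i<j} (∂f_j/∂x_i - ∂f_i/∂x_j) dx_i ∧ dx_j. Under the identification (dy ∧ dz, dz ∧ dx, dx ∧ dy) ↔ (e_x, e_y, e_z), the coefficients are exactly the components of curl F. Compute:
  ∂R/∂y - ∂Q/∂z = (-2*x) - (2*x) = -4*x
  ∂P/∂z - ∂R/∂x = (3*x + 2*z) - (-2*y) = 3*x + 2*y + 2*z
  ∂Q/∂x - ∂P/∂y = (6*x + 2*z) - (0) = 6*x + 2*z.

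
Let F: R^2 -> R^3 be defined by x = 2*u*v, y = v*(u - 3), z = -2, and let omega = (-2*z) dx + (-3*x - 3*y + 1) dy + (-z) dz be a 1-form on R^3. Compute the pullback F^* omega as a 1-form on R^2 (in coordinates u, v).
F^* omega = (9*v*(-u*v + v + 1)) du + (-9*u^2*v + 36*u*v + 9*u - 27*v - 3) dv

Using F^*(f dg) = (f ∘ F) d(g ∘ F), substitute each coordinate x_i by F_i(u, v) in f_i, and replace dx_i by d F_i = (∂F_i/∂u) du + (∂F_i/∂v) dv.
  For the x component: f_1(F) = 4; d F_1 = (2*v) du + (2*u) dv
  For the y component: f_2(F) = -9*u*v + 9*v + 1; d F_2 = (v) du + (u - 3) dv
  For the z component: f_3(F) = 2; d F_3 = (0) du + (0) dv
Combining and collecting du, dv coefficients:
  coeff of du: 9*v*(-u*v + v + 1)
  coeff of dv: -9*u^2*v + 36*u*v + 9*u - 27*v - 3
F^* omega = (9*v*(-u*v + v + 1)) du + (-9*u^2*v + 36*u*v + 9*u - 27*v - 3) dv.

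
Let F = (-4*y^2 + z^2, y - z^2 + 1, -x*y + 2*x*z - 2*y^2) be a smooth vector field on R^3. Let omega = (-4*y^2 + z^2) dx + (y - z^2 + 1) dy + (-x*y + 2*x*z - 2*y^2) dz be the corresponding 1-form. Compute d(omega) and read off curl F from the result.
d(omega) = (-x - 4*y + 2*z) dy ∧ dz + (y) dz ∧ dx + (8*y) dx ∧ dy; curl F = (-x - 4*y + 2*z, y, 8*y)

d omega = sum_{i<j} (∂f_j/∂x_i - ∂f_i/∂x_j) dx_i ∧ dx_j. Under the identification (dy ∧ dz, dz ∧ dx, dx ∧ dy) ↔ (e_x, e_y, e_z), the coefficients are exactly the components of curl F. Compute:
  ∂R/∂y - ∂Q/∂z = (-x - 4*y) - (-2*z) = -x - 4*y + 2*z
  ∂P/∂z - ∂R/∂x = (2*z) - (-y + 2*z) = y
  ∂Q/∂x - ∂P/∂y = (0) - (-8*y) = 8*y.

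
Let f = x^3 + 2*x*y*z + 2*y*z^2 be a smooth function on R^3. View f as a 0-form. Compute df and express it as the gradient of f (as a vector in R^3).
df = (3*x^2 + 2*y*z) dx + (2*z*(x + z)) dy + (2*y*(x + 2*z)) dz; grad f = (3*x^2 + 2*y*z, 2*z*(x + z), 2*y*(x + 2*z))

For a 0-form f, d f = (∂f/∂x) dx + (∂f/∂y) dy + (∂f/∂z) dz. The components of the vector representation are exactly the entries of grad f in Cartesian coordinates:
  ∂f/∂x = 3*x^2 + 2*y*z
  ∂f/∂y = 2*z*(x + z)
  ∂f/∂z = 2*y*(x + 2*z).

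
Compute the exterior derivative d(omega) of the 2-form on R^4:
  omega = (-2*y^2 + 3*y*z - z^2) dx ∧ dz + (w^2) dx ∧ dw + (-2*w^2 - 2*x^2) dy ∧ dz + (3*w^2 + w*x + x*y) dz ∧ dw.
d(omega) = (-4*x + 4*y - 3*z) dx ∧ dy ∧ dz + (-4*w + x) dy ∧ dz ∧ dw + (w + y) dx ∧ dz ∧ dw

For a 2-form omega = sum_{i<j} g_{ij} dx_i ∧ dx_j, the exterior derivative is
  d(omega) = sum_{i<j} d(g_{ij}) ∧ dx_i ∧ dx_j = sum_{i<j, k} (∂g_{ij}/∂x_k) dx_k ∧ dx_i ∧ dx_j.
Expand each term, using dx_k ∧ dx_i ∧ dx_j = sgn(permutation) dx_{(a)} ∧ dx_{(b)} ∧ dx_{(c)} with (a < b < c) sorted:
  d(-2*y^2 + 3*y*z - z^2) includes (∂/∂y)(-2*y^2 + 3*y*z - z^2) dy = (-4*y + 3*z) dy, which multiplied by dx ∧ dz gives (4*y - 3*z) dx ∧ dy ∧ dz
  d(-2*w^2 - 2*x^2) includes (∂/∂x)(-2*w^2 - 2*x^2) dx = (-4*x) dx, which multiplied by dy ∧ dz gives (-4*x) dx ∧ dy ∧ dz
  d(-2*w^2 - 2*x^2) includes (∂/∂w)(-2*w^2 - 2*x^2) dw = (-4*w) dw, which multiplied by dy ∧ dz gives (-4*w) dy ∧ dz ∧ dw
  d(3*w^2 + w*x + x*y) includes (∂/∂x)(3*w^2 + w*x + x*y) dx = (w + y) dx, which multiplied by dz ∧ dw gives (w + y) dx ∧ dz ∧ dw
  d(3*w^2 + w*x + x*y) includes (∂/∂y)(3*w^2 + w*x + x*y) dy = (x) dy, which multiplied by dz ∧ dw gives (x) dy ∧ dz ∧ dw
Collecting like 3-forms: d(omega) = (-4*x + 4*y - 3*z) dx ∧ dy ∧ dz + (-4*w + x) dy ∧ dz ∧ dw + (w + y) dx ∧ dz ∧ dw.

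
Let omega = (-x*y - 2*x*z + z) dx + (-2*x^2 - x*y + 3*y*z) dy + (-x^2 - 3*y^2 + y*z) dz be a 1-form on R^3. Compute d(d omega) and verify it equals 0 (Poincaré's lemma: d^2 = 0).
d(d omega) = 0

Step 1: d omega = sum_{i<j} (∂f_j/∂x_i - ∂f_i/∂x_j) dx_i ∧ dx_j:
  coeff of dx ∧ dy: -3*x - y
  coeff of dx ∧ dz: -1
  coeff of dy ∧ dz: -9*y + z
Step 2: Apply d again to each 2-form coefficient. The only possible 3-form in R^3 is dx ∧ dy ∧ dz, with coefficient
  ∂(coeff of dy∧dz)/∂x - ∂(coeff of dx∧dz)/∂y + ∂(coeff of dx∧dy)/∂z
  = ∂/∂x (-9*y + z) - ∂/∂y (-1) + ∂/∂z (-3*x - y).
Each of these terms simplifies to sums of mixed partials that cancel in pairs. The result is 0 (by equality of mixed partials for smooth functions — Schwarz / Clairaut).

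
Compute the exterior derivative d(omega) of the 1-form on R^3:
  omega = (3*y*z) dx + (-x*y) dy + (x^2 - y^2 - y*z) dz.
d(omega) = (-y - 3*z) dx ∧ dy + (2*x - 3*y) dx ∧ dz + (-2*y - z) dy ∧ dz

For a 1-form omega = sum_i f_i dx_i, the exterior derivative is
  d(omega) = sum_{i < j} (∂f_j/∂x_i - ∂f_i/∂x_j) dx_i ∧ dx_j.
  coefficient of dx ∧ dy: ∂f_2/∂x - ∂f_1/∂y = ∂(-x*y)/∂x - ∂(3*y*z)/∂y = -y - 3*z
  coefficient of dx ∧ dz: ∂f_3/∂x - ∂f_1/∂z = ∂(x^2 - y^2 - y*z)/∂x - ∂(3*y*z)/∂z = 2*x - 3*y
  coefficient of dy ∧ dz: ∂f_3/∂y - ∂f_2/∂z = ∂(x^2 - y^2 - y*z)/∂y - ∂(-x*y)/∂z = -2*y - z
Assembling: d(omega) = (-y - 3*z) dx ∧ dy + (2*x - 3*y) dx ∧ dz + (-2*y - z) dy ∧ dz.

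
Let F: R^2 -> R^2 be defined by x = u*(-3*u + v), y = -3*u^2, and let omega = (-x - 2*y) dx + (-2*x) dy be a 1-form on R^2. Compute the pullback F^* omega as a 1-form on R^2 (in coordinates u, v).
F^* omega = (u*(-90*u^2 + 27*u*v - v^2)) du + (u^2*(9*u - v)) dv

Using F^*(f dg) = (f ∘ F) d(g ∘ F), substitute each coordinate x_i by F_i(u, v) in f_i, and replace dx_i by d F_i = (∂F_i/∂u) du + (∂F_i/∂v) dv.
  For the x component: f_1(F) = u*(9*u - v); d F_1 = (-6*u + v) du + (u) dv
  For the y component: f_2(F) = 2*u*(3*u - v); d F_2 = (-6*u) du + (0) dv
Combining and collecting du, dv coefficients:
  coeff of du: u*(-90*u^2 + 27*u*v - v^2)
  coeff of dv: u^2*(9*u - v)
F^* omega = (u*(-90*u^2 + 27*u*v - v^2)) du + (u^2*(9*u - v)) dv.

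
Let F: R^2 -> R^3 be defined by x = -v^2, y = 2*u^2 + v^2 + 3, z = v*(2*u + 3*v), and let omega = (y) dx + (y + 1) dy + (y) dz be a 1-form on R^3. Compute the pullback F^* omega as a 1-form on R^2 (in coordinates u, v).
F^* omega = (8*u^3 + 4*u^2*v + 4*u*v^2 + 16*u + 2*v^3 + 6*v) du + (4*u^3 + 12*u^2*v + 2*u*v^2 + 6*u + 6*v^3 + 20*v) dv

Using F^*(f dg) = (f ∘ F) d(g ∘ F), substitute each coordinate x_i by F_i(u, v) in f_i, and replace dx_i by d F_i = (∂F_i/∂u) du + (∂F_i/∂v) dv.
  For the x component: f_1(F) = 2*u^2 + v^2 + 3; d F_1 = (0) du + (-2*v) dv
  For the y component: f_2(F) = 2*u^2 + v^2 + 4; d F_2 = (4*u) du + (2*v) dv
  For the z component: f_3(F) = 2*u^2 + v^2 + 3; d F_3 = (2*v) du + (2*u + 6*v) dv
Combining and collecting du, dv coefficients:
  coeff of du: 8*u^3 + 4*u^2*v + 4*u*v^2 + 16*u + 2*v^3 + 6*v
  coeff of dv: 4*u^3 + 12*u^2*v + 2*u*v^2 + 6*u + 6*v^3 + 20*v
F^* omega = (8*u^3 + 4*u^2*v + 4*u*v^2 + 16*u + 2*v^3 + 6*v) du + (4*u^3 + 12*u^2*v + 2*u*v^2 + 6*u + 6*v^3 + 20*v) dv.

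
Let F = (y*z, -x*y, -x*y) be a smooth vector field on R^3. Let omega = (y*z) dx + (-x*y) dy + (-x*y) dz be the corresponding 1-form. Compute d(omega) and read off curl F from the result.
d(omega) = (-x) dy ∧ dz + (2*y) dz ∧ dx + (-y - z) dx ∧ dy; curl F = (-x, 2*y, -y - z)

d omega = sum_{i<j} (∂f_j/∂x_i - ∂f_i/∂x_j) dx_i ∧ dx_j. Under the identification (dy ∧ dz, dz ∧ dx, dx ∧ dy) ↔ (e_x, e_y, e_z), the coefficients are exactly the components of curl F. Compute:
  ∂R/∂y - ∂Q/∂z = (-x) - (0) = -x
  ∂P/∂z - ∂R/∂x = (y) - (-y) = 2*y
  ∂Q/∂x - ∂P/∂y = (-y) - (z) = -y - z.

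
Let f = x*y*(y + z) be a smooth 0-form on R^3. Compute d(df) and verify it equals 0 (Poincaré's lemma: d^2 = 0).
d(df) = 0

Step 1: df = sum_i (∂f/∂x_i) dx_i = (y*(y + z)) dx + (x*(2*y + z)) dy + (x*y) dz.
Step 2: Apply d again. Using the 1-form formula, the coefficient of dx ∧ dy in d(df) is ∂^2 f/∂x ∂y - ∂^2 f/∂y ∂x = (2*y + z) - (2*y + z) = 0 (equality of mixed partials for smooth f).
Similarly for dx ∧ dz and dy ∧ dz — all coefficients vanish. So d(df) = 0.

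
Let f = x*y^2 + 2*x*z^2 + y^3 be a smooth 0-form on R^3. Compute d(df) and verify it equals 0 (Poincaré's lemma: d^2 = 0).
d(df) = 0

Step 1: df = sum_i (∂f/∂x_i) dx_i = (y^2 + 2*z^2) dx + (y*(2*x + 3*y)) dy + (4*x*z) dz.
Step 2: Apply d again. Using the 1-form formula, the coefficient of dx ∧ dy in d(df) is ∂^2 f/∂x ∂y - ∂^2 f/∂y ∂x = (2*y) - (2*y) = 0 (equality of mixed partials for smooth f).
Similarly for dx ∧ dz and dy ∧ dz — all coefficients vanish. So d(df) = 0.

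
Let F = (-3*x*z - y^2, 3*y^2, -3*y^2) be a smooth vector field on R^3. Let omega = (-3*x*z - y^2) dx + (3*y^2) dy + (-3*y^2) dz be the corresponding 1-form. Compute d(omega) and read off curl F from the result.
d(omega) = (-6*y) dy ∧ dz + (-3*x) dz ∧ dx + (2*y) dx ∧ dy; curl F = (-6*y, -3*x, 2*y)

d omega = sum_{i<j} (∂f_j/∂x_i - ∂f_i/∂x_j) dx_i ∧ dx_j. Under the identification (dy ∧ dz, dz ∧ dx, dx ∧ dy) ↔ (e_x, e_y, e_z), the coefficients are exactly the components of curl F. Compute:
  ∂R/∂y - ∂Q/∂z = (-6*y) - (0) = -6*y
  ∂P/∂z - ∂R/∂x = (-3*x) - (0) = -3*x
  ∂Q/∂x - ∂P/∂y = (0) - (-2*y) = 2*y.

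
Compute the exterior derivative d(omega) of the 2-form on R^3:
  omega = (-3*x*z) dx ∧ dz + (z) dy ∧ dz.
d(omega) = 0

For a 2-form omega = sum_{i<j} g_{ij} dx_i ∧ dx_j, the exterior derivative is
  d(omega) = sum_{i<j} d(g_{ij}) ∧ dx_i ∧ dx_j = sum_{i<j, k} (∂g_{ij}/∂x_k) dx_k ∧ dx_i ∧ dx_j.
Expand each term, using dx_k ∧ dx_i ∧ dx_j = sgn(permutation) dx_{(a)} ∧ dx_{(b)} ∧ dx_{(c)} with (a < b < c) sorted:

Collecting like 3-forms: d(omega) = 0.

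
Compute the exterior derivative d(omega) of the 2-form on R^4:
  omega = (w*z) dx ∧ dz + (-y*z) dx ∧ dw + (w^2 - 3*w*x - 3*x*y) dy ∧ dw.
d(omega) = (y + z) dx ∧ dz ∧ dw + (-3*w - 3*y + z) dx ∧ dy ∧ dw

For a 2-form omega = sum_{i<j} g_{ij} dx_i ∧ dx_j, the exterior derivative is
  d(omega) = sum_{i<j} d(g_{ij}) ∧ dx_i ∧ dx_j = sum_{i<j, k} (∂g_{ij}/∂x_k) dx_k ∧ dx_i ∧ dx_j.
Expand each term, using dx_k ∧ dx_i ∧ dx_j = sgn(permutation) dx_{(a)} ∧ dx_{(b)} ∧ dx_{(c)} with (a < b < c) sorted:
  d(w*z) includes (∂/∂w)(w*z) dw = (z) dw, which multiplied by dx ∧ dz gives (z) dx ∧ dz ∧ dw
  d(-y*z) includes (∂/∂y)(-y*z) dy = (-z) dy, which multiplied by dx ∧ dw gives (z) dx ∧ dy ∧ dw
  d(-y*z) includes (∂/∂z)(-y*z) dz = (-y) dz, which multiplied by dx ∧ dw gives (y) dx ∧ dz ∧ dw
  d(w^2 - 3*w*x - 3*x*y) includes (∂/∂x)(w^2 - 3*w*x - 3*x*y) dx = (-3*w - 3*y) dx, which multiplied by dy ∧ dw gives (-3*w - 3*y) dx ∧ dy ∧ dw
Collecting like 3-forms: d(omega) = (y + z) dx ∧ dz ∧ dw + (-3*w - 3*y + z) dx ∧ dy ∧ dw.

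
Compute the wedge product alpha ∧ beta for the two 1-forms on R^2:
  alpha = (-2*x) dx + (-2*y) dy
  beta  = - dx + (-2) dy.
alpha ∧ beta = (4*x - 2*y) dx ∧ dy

Distribute the wedge, using dx_i ∧ dx_j = -dx_j ∧ dx_i and dx_i ∧ dx_i = 0. For each pair (i, j) with i < j, the coefficient of dx_i ∧ dx_j in alpha ∧ beta is (alpha_i * beta_j - alpha_j * beta_i). Collecting: alpha ∧ beta = (4*x - 2*y) dx ∧ dy.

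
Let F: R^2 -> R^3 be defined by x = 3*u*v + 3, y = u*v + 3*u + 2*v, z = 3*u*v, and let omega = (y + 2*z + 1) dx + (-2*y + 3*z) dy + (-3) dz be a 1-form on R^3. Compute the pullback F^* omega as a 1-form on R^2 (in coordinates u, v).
F^* omega = (28*u*v^2 + 24*u*v - 18*u + 2*v^2 - 18*v) du + (28*u^2*v + 3*u^2 + 16*u*v - 18*u - 8*v) dv

Using F^*(f dg) = (f ∘ F) d(g ∘ F), substitute each coordinate x_i by F_i(u, v) in f_i, and replace dx_i by d F_i = (∂F_i/∂u) du + (∂F_i/∂v) dv.
  For the x component: f_1(F) = 7*u*v + 3*u + 2*v + 1; d F_1 = (3*v) du + (3*u) dv
  For the y component: f_2(F) = 7*u*v - 6*u - 4*v; d F_2 = (v + 3) du + (u + 2) dv
  For the z component: f_3(F) = -3; d F_3 = (3*v) du + (3*u) dv
Combining and collecting du, dv coefficients:
  coeff of du: 28*u*v^2 + 24*u*v - 18*u + 2*v^2 - 18*v
  coeff of dv: 28*u^2*v + 3*u^2 + 16*u*v - 18*u - 8*v
F^* omega = (28*u*v^2 + 24*u*v - 18*u + 2*v^2 - 18*v) du + (28*u^2*v + 3*u^2 + 16*u*v - 18*u - 8*v) dv.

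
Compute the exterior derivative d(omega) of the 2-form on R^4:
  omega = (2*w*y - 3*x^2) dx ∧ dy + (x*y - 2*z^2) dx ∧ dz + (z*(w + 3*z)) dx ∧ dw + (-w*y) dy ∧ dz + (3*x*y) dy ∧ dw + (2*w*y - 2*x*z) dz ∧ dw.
d(omega) = (5*y) dx ∧ dy ∧ dw + (-x) dx ∧ dy ∧ dz + (-w - 8*z) dx ∧ dz ∧ dw + (2*w - y) dy ∧ dz ∧ dw

For a 2-form omega = sum_{i<j} g_{ij} dx_i ∧ dx_j, the exterior derivative is
  d(omega) = sum_{i<j} d(g_{ij}) ∧ dx_i ∧ dx_j = sum_{i<j, k} (∂g_{ij}/∂x_k) dx_k ∧ dx_i ∧ dx_j.
Expand each term, using dx_k ∧ dx_i ∧ dx_j = sgn(permutation) dx_{(a)} ∧ dx_{(b)} ∧ dx_{(c)} with (a < b < c) sorted:
  d(2*w*y - 3*x^2) includes (∂/∂w)(2*w*y - 3*x^2) dw = (2*y) dw, which multiplied by dx ∧ dy gives (2*y) dx ∧ dy ∧ dw
  d(x*y - 2*z^2) includes (∂/∂y)(x*y - 2*z^2) dy = (x) dy, which multiplied by dx ∧ dz gives (-x) dx ∧ dy ∧ dz
  d(z*(w + 3*z)) includes (∂/∂z)(z*(w + 3*z)) dz = (w + 6*z) dz, which multiplied by dx ∧ dw gives (-w - 6*z) dx ∧ dz ∧ dw
  d(-w*y) includes (∂/∂w)(-w*y) dw = (-y) dw, which multiplied by dy ∧ dz gives (-y) dy ∧ dz ∧ dw
  d(3*x*y) includes (∂/∂x)(3*x*y) dx = (3*y) dx, which multiplied by dy ∧ dw gives (3*y) dx ∧ dy ∧ dw
  d(2*w*y - 2*x*z) includes (∂/∂x)(2*w*y - 2*x*z) dx = (-2*z) dx, which multiplied by dz ∧ dw gives (-2*z) dx ∧ dz ∧ dw
  d(2*w*y - 2*x*z) includes (∂/∂y)(2*w*y - 2*x*z) dy = (2*w) dy, which multiplied by dz ∧ dw gives (2*w) dy ∧ dz ∧ dw
Collecting like 3-forms: d(omega) = (5*y) dx ∧ dy ∧ dw + (-x) dx ∧ dy ∧ dz + (-w - 8*z) dx ∧ dz ∧ dw + (2*w - y) dy ∧ dz ∧ dw.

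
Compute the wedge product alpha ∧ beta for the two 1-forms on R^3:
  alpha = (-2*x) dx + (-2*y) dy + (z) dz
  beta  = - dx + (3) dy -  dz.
alpha ∧ beta = (-6*x - 2*y) dx ∧ dy + (2*x + z) dx ∧ dz + (2*y - 3*z) dy ∧ dz

Distribute the wedge, using dx_i ∧ dx_j = -dx_j ∧ dx_i and dx_i ∧ dx_i = 0. For each pair (i, j) with i < j, the coefficient of dx_i ∧ dx_j in alpha ∧ beta is (alpha_i * beta_j - alpha_j * beta_i). Collecting: alpha ∧ beta = (-6*x - 2*y) dx ∧ dy + (2*x + z) dx ∧ dz + (2*y - 3*z) dy ∧ dz.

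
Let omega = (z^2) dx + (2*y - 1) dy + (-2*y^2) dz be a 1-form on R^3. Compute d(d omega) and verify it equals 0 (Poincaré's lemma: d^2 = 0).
d(d omega) = 0

Step 1: d omega = sum_{i<j} (∂f_j/∂x_i - ∂f_i/∂x_j) dx_i ∧ dx_j:
  coeff of dx ∧ dy: 0
  coeff of dx ∧ dz: -2*z
  coeff of dy ∧ dz: -4*y
Step 2: Apply d again to each 2-form coefficient. The only possible 3-form in R^3 is dx ∧ dy ∧ dz, with coefficient
  ∂(coeff of dy∧dz)/∂x - ∂(coeff of dx∧dz)/∂y + ∂(coeff of dx∧dy)/∂z
  = ∂/∂x (-4*y) - ∂/∂y (-2*z) + ∂/∂z (0).
Each of these terms simplifies to sums of mixed partials that cancel in pairs. The result is 0 (by equality of mixed partials for smooth functions — Schwarz / Clairaut).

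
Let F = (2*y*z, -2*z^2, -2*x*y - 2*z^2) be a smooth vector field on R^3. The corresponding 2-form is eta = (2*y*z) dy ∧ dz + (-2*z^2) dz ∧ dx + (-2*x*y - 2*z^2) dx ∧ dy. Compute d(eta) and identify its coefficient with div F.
d(eta) = (-4*z) dx ∧ dy ∧ dz; div F = -4*z

For a 2-form in R^3 of the form above, applying d gives a 3-form with coefficient ∂P/∂x + ∂Q/∂y + ∂R/∂z:
  ∂P/∂x = 0
  ∂Q/∂y = 0
  ∂R/∂z = -4*z
Sum = -4*z, which is exactly div F.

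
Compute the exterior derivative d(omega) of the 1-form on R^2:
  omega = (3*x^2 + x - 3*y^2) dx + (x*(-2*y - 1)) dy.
d(omega) = (4*y - 1) dx ∧ dy

For a 1-form omega = sum_i f_i dx_i, the exterior derivative is
  d(omega) = sum_{i < j} (∂f_j/∂x_i - ∂f_i/∂x_j) dx_i ∧ dx_j.
  coefficient of dx ∧ dy: ∂f_2/∂x - ∂f_1/∂y = ∂(x*(-2*y - 1))/∂x - ∂(3*x^2 + x - 3*y^2)/∂y = 4*y - 1
Assembling: d(omega) = (4*y - 1) dx ∧ dy.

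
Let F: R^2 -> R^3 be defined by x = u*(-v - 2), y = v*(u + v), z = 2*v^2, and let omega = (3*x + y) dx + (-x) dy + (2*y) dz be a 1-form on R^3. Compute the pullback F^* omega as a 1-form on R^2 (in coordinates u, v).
F^* omega = (3*u*v^2 + 12*u*v + 12*u - v^3 - 2*v^2) du + (3*u^2*v + 8*u^2 + 9*u*v^2 + 4*u*v + 8*v^3) dv

Using F^*(f dg) = (f ∘ F) d(g ∘ F), substitute each coordinate x_i by F_i(u, v) in f_i, and replace dx_i by d F_i = (∂F_i/∂u) du + (∂F_i/∂v) dv.
  For the x component: f_1(F) = -2*u*v - 6*u + v^2; d F_1 = (-v - 2) du + (-u) dv
  For the y component: f_2(F) = u*(v + 2); d F_2 = (v) du + (u + 2*v) dv
  For the z component: f_3(F) = 2*v*(u + v); d F_3 = (0) du + (4*v) dv
Combining and collecting du, dv coefficients:
  coeff of du: 3*u*v^2 + 12*u*v + 12*u - v^3 - 2*v^2
  coeff of dv: 3*u^2*v + 8*u^2 + 9*u*v^2 + 4*u*v + 8*v^3
F^* omega = (3*u*v^2 + 12*u*v + 12*u - v^3 - 2*v^2) du + (3*u^2*v + 8*u^2 + 9*u*v^2 + 4*u*v + 8*v^3) dv.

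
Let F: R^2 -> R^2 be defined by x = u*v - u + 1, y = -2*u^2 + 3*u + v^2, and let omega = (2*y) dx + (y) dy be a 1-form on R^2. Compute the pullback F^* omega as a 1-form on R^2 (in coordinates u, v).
F^* omega = (8*u^3 - 4*u^2*v - 14*u^2 - 4*u*v^2 + 6*u*v + 3*u + 2*v^3 + v^2) du + (-4*u^3 - 4*u^2*v + 6*u^2 + 2*u*v^2 + 6*u*v + 2*v^3) dv

Using F^*(f dg) = (f ∘ F) d(g ∘ F), substitute each coordinate x_i by F_i(u, v) in f_i, and replace dx_i by d F_i = (∂F_i/∂u) du + (∂F_i/∂v) dv.
  For the x component: f_1(F) = -4*u^2 + 6*u + 2*v^2; d F_1 = (v - 1) du + (u) dv
  For the y component: f_2(F) = -2*u^2 + 3*u + v^2; d F_2 = (3 - 4*u) du + (2*v) dv
Combining and collecting du, dv coefficients:
  coeff of du: 8*u^3 - 4*u^2*v - 14*u^2 - 4*u*v^2 + 6*u*v + 3*u + 2*v^3 + v^2
  coeff of dv: -4*u^3 - 4*u^2*v + 6*u^2 + 2*u*v^2 + 6*u*v + 2*v^3
F^* omega = (8*u^3 - 4*u^2*v - 14*u^2 - 4*u*v^2 + 6*u*v + 3*u + 2*v^3 + v^2) du + (-4*u^3 - 4*u^2*v + 6*u^2 + 2*u*v^2 + 6*u*v + 2*v^3) dv.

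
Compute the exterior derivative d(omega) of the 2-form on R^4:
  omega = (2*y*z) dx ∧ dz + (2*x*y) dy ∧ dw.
d(omega) = (-2*z) dx ∧ dy ∧ dz + (2*y) dx ∧ dy ∧ dw

For a 2-form omega = sum_{i<j} g_{ij} dx_i ∧ dx_j, the exterior derivative is
  d(omega) = sum_{i<j} d(g_{ij}) ∧ dx_i ∧ dx_j = sum_{i<j, k} (∂g_{ij}/∂x_k) dx_k ∧ dx_i ∧ dx_j.
Expand each term, using dx_k ∧ dx_i ∧ dx_j = sgn(permutation) dx_{(a)} ∧ dx_{(b)} ∧ dx_{(c)} with (a < b < c) sorted:
  d(2*y*z) includes (∂/∂y)(2*y*z) dy = (2*z) dy, which multiplied by dx ∧ dz gives (-2*z) dx ∧ dy ∧ dz
  d(2*x*y) includes (∂/∂x)(2*x*y) dx = (2*y) dx, which multiplied by dy ∧ dw gives (2*y) dx ∧ dy ∧ dw
Collecting like 3-forms: d(omega) = (-2*z) dx ∧ dy ∧ dz + (2*y) dx ∧ dy ∧ dw.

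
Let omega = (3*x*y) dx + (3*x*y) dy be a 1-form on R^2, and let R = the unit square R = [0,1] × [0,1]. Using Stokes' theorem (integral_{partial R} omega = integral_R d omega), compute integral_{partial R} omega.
integral_(partial R) omega = 0

Stokes: integral_partial_R omega = integral_R d omega with d omega = (∂Q/∂x - ∂P/∂y) dx ∧ dy.
  ∂Q/∂x = 3*y
  ∂P/∂y = 3*x
  integrand = ∂Q/∂x - ∂P/∂y = -3*x + 3*y.
Integrating over R: integral_0^1 integral_0^1 (-3*x + 3*y) dx dy = 0.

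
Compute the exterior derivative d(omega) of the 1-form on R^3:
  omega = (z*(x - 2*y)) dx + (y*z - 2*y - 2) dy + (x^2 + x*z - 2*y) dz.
d(omega) = (2*z) dx ∧ dy + (x + 2*y + z) dx ∧ dz + (-y - 2) dy ∧ dz

For a 1-form omega = sum_i f_i dx_i, the exterior derivative is
  d(omega) = sum_{i < j} (∂f_j/∂x_i - ∂f_i/∂x_j) dx_i ∧ dx_j.
  coefficient of dx ∧ dy: ∂f_2/∂x - ∂f_1/∂y = ∂(y*z - 2*y - 2)/∂x - ∂(z*(x - 2*y))/∂y = 2*z
  coefficient of dx ∧ dz: ∂f_3/∂x - ∂f_1/∂z = ∂(x^2 + x*z - 2*y)/∂x - ∂(z*(x - 2*y))/∂z = x + 2*y + z
  coefficient of dy ∧ dz: ∂f_3/∂y - ∂f_2/∂z = ∂(x^2 + x*z - 2*y)/∂y - ∂(y*z - 2*y - 2)/∂z = -y - 2
Assembling: d(omega) = (2*z) dx ∧ dy + (x + 2*y + z) dx ∧ dz + (-y - 2) dy ∧ dz.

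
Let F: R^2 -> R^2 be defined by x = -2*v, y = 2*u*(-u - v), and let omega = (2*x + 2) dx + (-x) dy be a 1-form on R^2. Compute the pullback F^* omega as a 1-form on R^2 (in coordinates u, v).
F^* omega = (4*v*(-2*u - v)) du + (-4*u*v + 8*v - 4) dv

Using F^*(f dg) = (f ∘ F) d(g ∘ F), substitute each coordinate x_i by F_i(u, v) in f_i, and replace dx_i by d F_i = (∂F_i/∂u) du + (∂F_i/∂v) dv.
  For the x component: f_1(F) = 2 - 4*v; d F_1 = (0) du + (-2) dv
  For the y component: f_2(F) = 2*v; d F_2 = (-4*u - 2*v) du + (-2*u) dv
Combining and collecting du, dv coefficients:
  coeff of du: 4*v*(-2*u - v)
  coeff of dv: -4*u*v + 8*v - 4
F^* omega = (4*v*(-2*u - v)) du + (-4*u*v + 8*v - 4) dv.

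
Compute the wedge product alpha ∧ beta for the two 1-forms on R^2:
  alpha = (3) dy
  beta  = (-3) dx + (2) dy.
alpha ∧ beta = (9) dx ∧ dy

Distribute the wedge, using dx_i ∧ dx_j = -dx_j ∧ dx_i and dx_i ∧ dx_i = 0. For each pair (i, j) with i < j, the coefficient of dx_i ∧ dx_j in alpha ∧ beta is (alpha_i * beta_j - alpha_j * beta_i). Collecting: alpha ∧ beta = (9) dx ∧ dy.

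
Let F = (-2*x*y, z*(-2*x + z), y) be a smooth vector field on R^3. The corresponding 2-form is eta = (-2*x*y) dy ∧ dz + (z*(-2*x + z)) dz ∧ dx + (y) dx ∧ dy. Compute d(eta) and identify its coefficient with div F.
d(eta) = (-2*y) dx ∧ dy ∧ dz; div F = -2*y

For a 2-form in R^3 of the form above, applying d gives a 3-form with coefficient ∂P/∂x + ∂Q/∂y + ∂R/∂z:
  ∂P/∂x = -2*y
  ∂Q/∂y = 0
  ∂R/∂z = 0
Sum = -2*y, which is exactly div F.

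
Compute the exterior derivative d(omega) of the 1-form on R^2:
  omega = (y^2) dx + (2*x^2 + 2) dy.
d(omega) = (4*x - 2*y) dx ∧ dy

For a 1-form omega = sum_i f_i dx_i, the exterior derivative is
  d(omega) = sum_{i < j} (∂f_j/∂x_i - ∂f_i/∂x_j) dx_i ∧ dx_j.
  coefficient of dx ∧ dy: ∂f_2/∂x - ∂f_1/∂y = ∂(2*x^2 + 2)/∂x - ∂(y^2)/∂y = 4*x - 2*y
Assembling: d(omega) = (4*x - 2*y) dx ∧ dy.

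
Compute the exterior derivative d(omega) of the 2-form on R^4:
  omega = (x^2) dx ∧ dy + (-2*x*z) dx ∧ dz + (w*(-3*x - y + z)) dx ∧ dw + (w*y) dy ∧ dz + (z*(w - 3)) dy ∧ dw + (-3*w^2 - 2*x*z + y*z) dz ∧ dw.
d(omega) = (w) dx ∧ dy ∧ dw + (-w - 2*z) dx ∧ dz ∧ dw + (-w + y + z + 3) dy ∧ dz ∧ dw

For a 2-form omega = sum_{i<j} g_{ij} dx_i ∧ dx_j, the exterior derivative is
  d(omega) = sum_{i<j} d(g_{ij}) ∧ dx_i ∧ dx_j = sum_{i<j, k} (∂g_{ij}/∂x_k) dx_k ∧ dx_i ∧ dx_j.
Expand each term, using dx_k ∧ dx_i ∧ dx_j = sgn(permutation) dx_{(a)} ∧ dx_{(b)} ∧ dx_{(c)} with (a < b < c) sorted:
  d(w*(-3*x - y + z)) includes (∂/∂y)(w*(-3*x - y + z)) dy = (-w) dy, which multiplied by dx ∧ dw gives (w) dx ∧ dy ∧ dw
  d(w*(-3*x - y + z)) includes (∂/∂z)(w*(-3*x - y + z)) dz = (w) dz, which multiplied by dx ∧ dw gives (-w) dx ∧ dz ∧ dw
  d(w*y) includes (∂/∂w)(w*y) dw = (y) dw, which multiplied by dy ∧ dz gives (y) dy ∧ dz ∧ dw
  d(z*(w - 3)) includes (∂/∂z)(z*(w - 3)) dz = (w - 3) dz, which multiplied by dy ∧ dw gives (3 - w) dy ∧ dz ∧ dw
  d(-3*w^2 - 2*x*z + y*z) includes (∂/∂x)(-3*w^2 - 2*x*z + y*z) dx = (-2*z) dx, which multiplied by dz ∧ dw gives (-2*z) dx ∧ dz ∧ dw
  d(-3*w^2 - 2*x*z + y*z) includes (∂/∂y)(-3*w^2 - 2*x*z + y*z) dy = (z) dy, which multiplied by dz ∧ dw gives (z) dy ∧ dz ∧ dw
Collecting like 3-forms: d(omega) = (w) dx ∧ dy ∧ dw + (-w - 2*z) dx ∧ dz ∧ dw + (-w + y + z + 3) dy ∧ dz ∧ dw.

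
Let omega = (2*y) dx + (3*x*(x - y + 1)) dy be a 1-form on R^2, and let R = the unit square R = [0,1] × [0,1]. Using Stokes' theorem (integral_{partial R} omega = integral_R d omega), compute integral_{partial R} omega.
integral_(partial R) omega = 5/2

Stokes: integral_partial_R omega = integral_R d omega with d omega = (∂Q/∂x - ∂P/∂y) dx ∧ dy.
  ∂Q/∂x = 6*x - 3*y + 3
  ∂P/∂y = 2
  integrand = ∂Q/∂x - ∂P/∂y = 6*x - 3*y + 1.
Integrating over R: integral_0^1 integral_0^1 (6*x - 3*y + 1) dx dy = 5/2.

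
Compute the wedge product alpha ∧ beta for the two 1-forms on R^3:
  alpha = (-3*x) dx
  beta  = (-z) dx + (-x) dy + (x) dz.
alpha ∧ beta = (3*x^2) dx ∧ dy + (-3*x^2) dx ∧ dz

Distribute the wedge, using dx_i ∧ dx_j = -dx_j ∧ dx_i and dx_i ∧ dx_i = 0. For each pair (i, j) with i < j, the coefficient of dx_i ∧ dx_j in alpha ∧ beta is (alpha_i * beta_j - alpha_j * beta_i). Collecting: alpha ∧ beta = (3*x^2) dx ∧ dy + (-3*x^2) dx ∧ dz.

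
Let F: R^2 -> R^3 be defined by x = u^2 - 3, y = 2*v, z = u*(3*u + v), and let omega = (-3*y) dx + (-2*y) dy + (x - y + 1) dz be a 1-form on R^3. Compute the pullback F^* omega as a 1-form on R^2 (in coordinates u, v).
F^* omega = (6*u^3 + u^2*v - 24*u*v - 12*u - 2*v^2 - 2*v) du + (u^3 - 2*u*v - 2*u - 8*v) dv

Using F^*(f dg) = (f ∘ F) d(g ∘ F), substitute each coordinate x_i by F_i(u, v) in f_i, and replace dx_i by d F_i = (∂F_i/∂u) du + (∂F_i/∂v) dv.
  For the x component: f_1(F) = -6*v; d F_1 = (2*u) du + (0) dv
  For the y component: f_2(F) = -4*v; d F_2 = (0) du + (2) dv
  For the z component: f_3(F) = u^2 - 2*v - 2; d F_3 = (6*u + v) du + (u) dv
Combining and collecting du, dv coefficients:
  coeff of du: 6*u^3 + u^2*v - 24*u*v - 12*u - 2*v^2 - 2*v
  coeff of dv: u^3 - 2*u*v - 2*u - 8*v
F^* omega = (6*u^3 + u^2*v - 24*u*v - 12*u - 2*v^2 - 2*v) du + (u^3 - 2*u*v - 2*u - 8*v) dv.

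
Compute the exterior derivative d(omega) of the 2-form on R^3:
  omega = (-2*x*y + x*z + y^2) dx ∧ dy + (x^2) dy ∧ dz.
d(omega) = (3*x) dx ∧ dy ∧ dz

For a 2-form omega = sum_{i<j} g_{ij} dx_i ∧ dx_j, the exterior derivative is
  d(omega) = sum_{i<j} d(g_{ij}) ∧ dx_i ∧ dx_j = sum_{i<j, k} (∂g_{ij}/∂x_k) dx_k ∧ dx_i ∧ dx_j.
Expand each term, using dx_k ∧ dx_i ∧ dx_j = sgn(permutation) dx_{(a)} ∧ dx_{(b)} ∧ dx_{(c)} with (a < b < c) sorted:
  d(-2*x*y + x*z + y^2) includes (∂/∂z)(-2*x*y + x*z + y^2) dz = (x) dz, which multiplied by dx ∧ dy gives (x) dx ∧ dy ∧ dz
  d(x^2) includes (∂/∂x)(x^2) dx = (2*x) dx, which multiplied by dy ∧ dz gives (2*x) dx ∧ dy ∧ dz
Collecting like 3-forms: d(omega) = (3*x) dx ∧ dy ∧ dz.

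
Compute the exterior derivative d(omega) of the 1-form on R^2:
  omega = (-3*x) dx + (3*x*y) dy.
d(omega) = (3*y) dx ∧ dy

For a 1-form omega = sum_i f_i dx_i, the exterior derivative is
  d(omega) = sum_{i < j} (∂f_j/∂x_i - ∂f_i/∂x_j) dx_i ∧ dx_j.
  coefficient of dx ∧ dy: ∂f_2/∂x - ∂f_1/∂y = ∂(3*x*y)/∂x - ∂(-3*x)/∂y = 3*y
Assembling: d(omega) = (3*y) dx ∧ dy.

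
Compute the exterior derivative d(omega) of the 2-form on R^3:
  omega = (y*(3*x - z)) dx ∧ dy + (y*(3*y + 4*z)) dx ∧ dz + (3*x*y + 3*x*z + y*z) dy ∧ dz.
d(omega) = (-4*y - z) dx ∧ dy ∧ dz

For a 2-form omega = sum_{i<j} g_{ij} dx_i ∧ dx_j, the exterior derivative is
  d(omega) = sum_{i<j} d(g_{ij}) ∧ dx_i ∧ dx_j = sum_{i<j, k} (∂g_{ij}/∂x_k) dx_k ∧ dx_i ∧ dx_j.
Expand each term, using dx_k ∧ dx_i ∧ dx_j = sgn(permutation) dx_{(a)} ∧ dx_{(b)} ∧ dx_{(c)} with (a < b < c) sorted:
  d(y*(3*x - z)) includes (∂/∂z)(y*(3*x - z)) dz = (-y) dz, which multiplied by dx ∧ dy gives (-y) dx ∧ dy ∧ dz
  d(y*(3*y + 4*z)) includes (∂/∂y)(y*(3*y + 4*z)) dy = (6*y + 4*z) dy, which multiplied by dx ∧ dz gives (-6*y - 4*z) dx ∧ dy ∧ dz
  d(3*x*y + 3*x*z + y*z) includes (∂/∂x)(3*x*y + 3*x*z + y*z) dx = (3*y + 3*z) dx, which multiplied by dy ∧ dz gives (3*y + 3*z) dx ∧ dy ∧ dz
Collecting like 3-forms: d(omega) = (-4*y - z) dx ∧ dy ∧ dz.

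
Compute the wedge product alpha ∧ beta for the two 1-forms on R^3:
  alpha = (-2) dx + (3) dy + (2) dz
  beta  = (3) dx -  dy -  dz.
alpha ∧ beta = (-7) dx ∧ dy + (-4) dx ∧ dz + (-1) dy ∧ dz

Distribute the wedge, using dx_i ∧ dx_j = -dx_j ∧ dx_i and dx_i ∧ dx_i = 0. For each pair (i, j) with i < j, the coefficient of dx_i ∧ dx_j in alpha ∧ beta is (alpha_i * beta_j - alpha_j * beta_i). Collecting: alpha ∧ beta = (-7) dx ∧ dy + (-4) dx ∧ dz + (-1) dy ∧ dz.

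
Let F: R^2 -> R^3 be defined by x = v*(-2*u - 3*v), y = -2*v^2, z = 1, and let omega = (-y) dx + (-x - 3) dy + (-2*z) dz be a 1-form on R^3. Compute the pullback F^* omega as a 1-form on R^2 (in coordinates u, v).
F^* omega = (-4*v^3) du + (12*v*(-u*v - 2*v^2 + 1)) dv

Using F^*(f dg) = (f ∘ F) d(g ∘ F), substitute each coordinate x_i by F_i(u, v) in f_i, and replace dx_i by d F_i = (∂F_i/∂u) du + (∂F_i/∂v) dv.
  For the x component: f_1(F) = 2*v^2; d F_1 = (-2*v) du + (-2*u - 6*v) dv
  For the y component: f_2(F) = 2*u*v + 3*v^2 - 3; d F_2 = (0) du + (-4*v) dv
  For the z component: f_3(F) = -2; d F_3 = (0) du + (0) dv
Combining and collecting du, dv coefficients:
  coeff of du: -4*v^3
  coeff of dv: 12*v*(-u*v - 2*v^2 + 1)
F^* omega = (-4*v^3) du + (12*v*(-u*v - 2*v^2 + 1)) dv.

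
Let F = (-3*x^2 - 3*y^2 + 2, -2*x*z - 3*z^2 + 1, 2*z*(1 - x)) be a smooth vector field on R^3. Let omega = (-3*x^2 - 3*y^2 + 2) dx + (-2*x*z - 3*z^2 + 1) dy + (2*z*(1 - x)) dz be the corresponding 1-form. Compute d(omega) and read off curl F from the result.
d(omega) = (2*x + 6*z) dy ∧ dz + (2*z) dz ∧ dx + (6*y - 2*z) dx ∧ dy; curl F = (2*x + 6*z, 2*z, 6*y - 2*z)

d omega = sum_{i<j} (∂f_j/∂x_i - ∂f_i/∂x_j) dx_i ∧ dx_j. Under the identification (dy ∧ dz, dz ∧ dx, dx ∧ dy) ↔ (e_x, e_y, e_z), the coefficients are exactly the components of curl F. Compute:
  ∂R/∂y - ∂Q/∂z = (0) - (-2*x - 6*z) = 2*x + 6*z
  ∂P/∂z - ∂R/∂x = (0) - (-2*z) = 2*z
  ∂Q/∂x - ∂P/∂y = (-2*z) - (-6*y) = 6*y - 2*z.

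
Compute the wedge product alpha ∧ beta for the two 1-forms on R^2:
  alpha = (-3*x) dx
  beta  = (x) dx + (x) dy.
alpha ∧ beta = (-3*x^2) dx ∧ dy

Distribute the wedge, using dx_i ∧ dx_j = -dx_j ∧ dx_i and dx_i ∧ dx_i = 0. For each pair (i, j) with i < j, the coefficient of dx_i ∧ dx_j in alpha ∧ beta is (alpha_i * beta_j - alpha_j * beta_i). Collecting: alpha ∧ beta = (-3*x^2) dx ∧ dy.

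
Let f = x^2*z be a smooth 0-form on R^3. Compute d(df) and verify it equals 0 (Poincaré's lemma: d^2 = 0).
d(df) = 0

Step 1: df = sum_i (∂f/∂x_i) dx_i = (2*x*z) dx + (0) dy + (x^2) dz.
Step 2: Apply d again. Using the 1-form formula, the coefficient of dx ∧ dy in d(df) is ∂^2 f/∂x ∂y - ∂^2 f/∂y ∂x = (0) - (0) = 0 (equality of mixed partials for smooth f).
Similarly for dx ∧ dz and dy ∧ dz — all coefficients vanish. So d(df) = 0.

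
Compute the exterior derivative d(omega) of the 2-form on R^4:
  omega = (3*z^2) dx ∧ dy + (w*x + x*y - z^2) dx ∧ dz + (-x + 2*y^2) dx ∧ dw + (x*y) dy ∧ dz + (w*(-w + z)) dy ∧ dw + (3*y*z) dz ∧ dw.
d(omega) = (-x + y + 6*z) dx ∧ dy ∧ dz + (x) dx ∧ dz ∧ dw + (-4*y) dx ∧ dy ∧ dw + (-w + 3*z) dy ∧ dz ∧ dw

For a 2-form omega = sum_{i<j} g_{ij} dx_i ∧ dx_j, the exterior derivative is
  d(omega) = sum_{i<j} d(g_{ij}) ∧ dx_i ∧ dx_j = sum_{i<j, k} (∂g_{ij}/∂x_k) dx_k ∧ dx_i ∧ dx_j.
Expand each term, using dx_k ∧ dx_i ∧ dx_j = sgn(permutation) dx_{(a)} ∧ dx_{(b)} ∧ dx_{(c)} with (a < b < c) sorted:
  d(3*z^2) includes (∂/∂z)(3*z^2) dz = (6*z) dz, which multiplied by dx ∧ dy gives (6*z) dx ∧ dy ∧ dz
  d(w*x + x*y - z^2) includes (∂/∂y)(w*x + x*y - z^2) dy = (x) dy, which multiplied by dx ∧ dz gives (-x) dx ∧ dy ∧ dz
  d(w*x + x*y - z^2) includes (∂/∂w)(w*x + x*y - z^2) dw = (x) dw, which multiplied by dx ∧ dz gives (x) dx ∧ dz ∧ dw
  d(-x + 2*y^2) includes (∂/∂y)(-x + 2*y^2) dy = (4*y) dy, which multiplied by dx ∧ dw gives (-4*y) dx ∧ dy ∧ dw
  d(x*y) includes (∂/∂x)(x*y) dx = (y) dx, which multiplied by dy ∧ dz gives (y) dx ∧ dy ∧ dz
  d(w*(-w + z)) includes (∂/∂z)(w*(-w + z)) dz = (w) dz, which multiplied by dy ∧ dw gives (-w) dy ∧ dz ∧ dw
  d(3*y*z) includes (∂/∂y)(3*y*z) dy = (3*z) dy, which multiplied by dz ∧ dw gives (3*z) dy ∧ dz ∧ dw
Collecting like 3-forms: d(omega) = (-x + y + 6*z) dx ∧ dy ∧ dz + (x) dx ∧ dz ∧ dw + (-4*y) dx ∧ dy ∧ dw + (-w + 3*z) dy ∧ dz ∧ dw.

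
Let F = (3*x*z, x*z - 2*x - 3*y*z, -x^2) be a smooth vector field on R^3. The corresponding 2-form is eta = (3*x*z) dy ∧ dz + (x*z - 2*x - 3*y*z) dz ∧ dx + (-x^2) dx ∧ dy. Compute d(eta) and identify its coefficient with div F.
d(eta) = (0) dx ∧ dy ∧ dz; div F = 0

For a 2-form in R^3 of the form above, applying d gives a 3-form with coefficient ∂P/∂x + ∂Q/∂y + ∂R/∂z:
  ∂P/∂x = 3*z
  ∂Q/∂y = -3*z
  ∂R/∂z = 0
Sum = 0, which is exactly div F.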